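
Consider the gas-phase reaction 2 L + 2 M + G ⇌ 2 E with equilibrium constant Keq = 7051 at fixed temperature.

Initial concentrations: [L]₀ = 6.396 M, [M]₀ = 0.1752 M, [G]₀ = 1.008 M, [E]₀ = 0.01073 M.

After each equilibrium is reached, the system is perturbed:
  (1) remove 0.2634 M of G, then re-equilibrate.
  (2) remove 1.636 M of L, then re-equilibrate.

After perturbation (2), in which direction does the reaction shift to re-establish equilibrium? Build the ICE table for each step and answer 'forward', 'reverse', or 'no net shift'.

Direction: reverse

Q₀ = 9.0961e-05 vs Keq = 7051 ⇒ Q<K, forward
Step 1:
                  L         M         G         E
  I           6.396    0.1752     1.008   0.01073
  C         -0.1748   -0.1748  -0.08741    0.1748
  E           6.221 3.7022e-04    0.9206    0.1856
  solve Keq expr → x = 0.08741; check Q = 7051
Then remove 0.2634 M of G.
Step 2:
                  L         M         G         E
  I           6.221 3.7022e-04    0.6572    0.1856
  C       6.7778e-05 6.7778e-05 3.3889e-05 -6.7778e-05
  E           6.221 4.3799e-04    0.6572    0.1855
  solve Keq expr → x = -3.3889e-05; check Q = 7051
Then remove 1.636 M of L.
Step 3:
                  L         M         G         E
  I           4.585 4.3799e-04    0.6572    0.1855
  C       1.5572e-04 1.5572e-04 7.7860e-05 -1.5572e-04
  E           4.585 5.9371e-04    0.6573    0.1853
  solve Keq expr → x = -7.7860e-05; check Q = 7051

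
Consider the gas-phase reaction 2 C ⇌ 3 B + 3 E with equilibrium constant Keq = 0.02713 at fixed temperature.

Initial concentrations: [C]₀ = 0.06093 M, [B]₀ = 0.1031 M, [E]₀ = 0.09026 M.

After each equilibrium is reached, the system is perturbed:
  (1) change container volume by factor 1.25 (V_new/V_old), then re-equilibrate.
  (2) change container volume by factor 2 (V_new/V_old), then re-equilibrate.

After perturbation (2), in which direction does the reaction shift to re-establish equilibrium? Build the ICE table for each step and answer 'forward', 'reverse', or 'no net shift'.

Q₀ = 2.1707e-04 vs Keq = 0.02713 ⇒ Q<K, forward
Step 1:
                  C         B         E
  init      0.06093    0.1031   0.09026
  Δ        -0.03858   0.05787   0.05787
  eq        0.02235     0.161    0.1481
  solve Keq expr → x = 0.01929; check Q = 0.02713
Then change container volume by factor 1.25 (V_new/V_old).
Step 2:
                  C         B         E
  init      0.01788    0.1288    0.1185
  Δ        -0.00447  0.006704  0.006704
  eq        0.01341    0.1355    0.1252
  solve Keq expr → x = 0.002235; check Q = 0.02713
Then change container volume by factor 2 (V_new/V_old).
Step 3:
                  C         B         E
  init     0.006706   0.06774    0.0626
  Δ       -0.004458  0.006687  0.006687
  eq       0.002248   0.07443   0.06929
  solve Keq expr → x = 0.002229; check Q = 0.02713

Direction: forward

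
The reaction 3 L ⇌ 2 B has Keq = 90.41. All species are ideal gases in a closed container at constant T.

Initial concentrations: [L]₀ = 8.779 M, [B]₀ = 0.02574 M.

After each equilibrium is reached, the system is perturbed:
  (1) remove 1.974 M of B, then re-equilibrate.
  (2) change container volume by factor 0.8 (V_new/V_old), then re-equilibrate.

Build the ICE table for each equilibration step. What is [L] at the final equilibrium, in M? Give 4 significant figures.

Q₀ = 9.7922e-07 vs Keq = 90.41 ⇒ Q<K, forward
Step 1:
                   L          B
  Initial      8.779    0.02574
  Change      -8.092      5.394
  Equil       0.6875       5.42
  solve Keq expr → x = 2.697; check Q = 90.41
Then remove 1.974 M of B.
Step 2:
                   L          B
  Initial     0.6875      3.446
  Change     -0.1682     0.1121
  Equil       0.5193      3.558
  solve Keq expr → x = 0.05606; check Q = 90.41
Then change container volume by factor 0.8 (V_new/V_old).
Step 3:
                   L          B
  Initial     0.6491      4.448
  Change    -0.04389    0.02926
  Equil       0.6052      4.477
  solve Keq expr → x = 0.01463; check Q = 90.41

[L]_eq = 0.6052 M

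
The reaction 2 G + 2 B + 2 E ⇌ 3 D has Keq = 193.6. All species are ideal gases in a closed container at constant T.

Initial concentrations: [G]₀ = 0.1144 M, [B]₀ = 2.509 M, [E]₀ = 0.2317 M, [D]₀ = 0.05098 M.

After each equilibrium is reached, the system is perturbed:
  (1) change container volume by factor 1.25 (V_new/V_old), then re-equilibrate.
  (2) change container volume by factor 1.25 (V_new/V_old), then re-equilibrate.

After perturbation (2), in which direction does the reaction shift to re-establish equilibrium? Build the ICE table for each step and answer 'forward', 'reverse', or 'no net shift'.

Direction: reverse

Q₀ = 0.02996 vs Keq = 193.6 ⇒ Q<K, forward
Step 1:
                  G         B         E         D
  I          0.1144     2.509    0.2317   0.05098
  C        -0.09564  -0.09564  -0.09564    0.1435
  E         0.01876     2.413    0.1361    0.1944
  solve Keq expr → x = 0.04782; check Q = 193.6
Then change container volume by factor 1.25 (V_new/V_old).
Step 2:
                  G         B         E         D
  I         0.01501     1.931    0.1089    0.1555
  C        0.004017  0.004017  0.004017 -0.006026
  E         0.01903     1.935    0.1129    0.1495
  solve Keq expr → x = -0.002009; check Q = 193.6
Then change container volume by factor 1.25 (V_new/V_old).
Step 3:
                  G         B         E         D
  I         0.01522     1.548    0.0903    0.1196
  C         0.00374   0.00374   0.00374  -0.00561
  E         0.01896     1.552   0.09403     0.114
  solve Keq expr → x = -0.00187; check Q = 193.6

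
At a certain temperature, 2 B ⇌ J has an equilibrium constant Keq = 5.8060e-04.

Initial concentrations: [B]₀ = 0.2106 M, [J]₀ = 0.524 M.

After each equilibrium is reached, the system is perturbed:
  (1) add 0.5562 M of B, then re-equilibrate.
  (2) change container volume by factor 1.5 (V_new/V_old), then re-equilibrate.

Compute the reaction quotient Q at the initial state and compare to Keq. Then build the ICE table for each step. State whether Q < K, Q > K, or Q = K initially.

Q₀ = 11.81 vs Keq = 5.8060e-04 ⇒ Q>K, reverse
Step 1:
                  B         J
  Initial    0.2106     0.524
  Change      1.046   -0.5231
  Equil       1.257 9.1703e-04
  solve Keq expr → x = -0.5231; check Q = 5.8060e-04
Then add 0.5562 M of B.
Step 2:
                  B         J
  Initial     1.813 9.1703e-04
  Change  -0.001974 9.8715e-04
  Equil       1.811  0.001904
  solve Keq expr → x = 9.8715e-04; check Q = 5.8060e-04
Then change container volume by factor 1.5 (V_new/V_old).
Step 3:
                  B         J
  Initial     1.207  0.001269
  Change  8.4394e-04 -4.2197e-04
  Equil       1.208 8.4749e-04
  solve Keq expr → x = -4.2197e-04; check Q = 5.8060e-04

Q₀ = 11.81; Q > K (proceeds reverse)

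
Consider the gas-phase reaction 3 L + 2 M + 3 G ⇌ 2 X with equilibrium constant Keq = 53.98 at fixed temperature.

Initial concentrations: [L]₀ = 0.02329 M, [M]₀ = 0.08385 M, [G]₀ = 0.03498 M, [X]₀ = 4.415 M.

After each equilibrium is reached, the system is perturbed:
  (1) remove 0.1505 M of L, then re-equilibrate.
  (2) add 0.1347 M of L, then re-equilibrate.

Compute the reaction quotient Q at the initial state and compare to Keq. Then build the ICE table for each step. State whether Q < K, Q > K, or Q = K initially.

Q₀ = 5.1273e+12; Q > K (proceeds reverse)

Q₀ = 5.1273e+12 vs Keq = 53.98 ⇒ Q>K, reverse
Step 1:
                   L          M          G          X
  init       0.02329    0.08385    0.03498      4.415
  Δ           0.8876     0.5917     0.8876    -0.5917
  eq          0.9109     0.6756     0.9225      3.823
  solve Keq expr → x = -0.2959; check Q = 53.98
Then remove 0.1505 M of L.
Step 2:
                   L          M          G          X
  init        0.7604     0.6756     0.9225      3.823
  Δ          0.05875    0.03917    0.05875   -0.03917
  eq          0.8191     0.7147     0.9813      3.784
  solve Keq expr → x = -0.01958; check Q = 53.98
Then add 0.1347 M of L.
Step 3:
                   L          M          G          X
  init        0.9538     0.7147     0.9813      3.784
  Δ         -0.05285   -0.03523   -0.05285    0.03523
  eq           0.901     0.6795     0.9284      3.819
  solve Keq expr → x = 0.01762; check Q = 53.98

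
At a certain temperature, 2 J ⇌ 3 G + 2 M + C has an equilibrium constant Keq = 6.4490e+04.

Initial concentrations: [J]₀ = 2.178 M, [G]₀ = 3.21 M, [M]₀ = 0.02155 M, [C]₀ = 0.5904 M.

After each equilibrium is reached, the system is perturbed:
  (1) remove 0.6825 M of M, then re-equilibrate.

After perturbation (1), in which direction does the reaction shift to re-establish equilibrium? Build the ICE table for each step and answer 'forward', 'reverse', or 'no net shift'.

Q₀ = 0.001912 vs Keq = 6.4490e+04 ⇒ Q<K, forward
Step 1:
                  J         G         M         C
  I           2.178      3.21   0.02155    0.5904
  C           -2.02     3.029      2.02      1.01
  E          0.1585     6.239     2.041       1.6
  solve Keq expr → x = 1.01; check Q = 6.4490e+04
Then remove 0.6825 M of M.
Step 2:
                  J         G         M         C
  I          0.1585     6.239     1.359       1.6
  C        -0.04671   0.07006   0.04671   0.02335
  E          0.1117     6.309     1.405     1.624
  solve Keq expr → x = 0.02335; check Q = 6.4490e+04

Direction: forward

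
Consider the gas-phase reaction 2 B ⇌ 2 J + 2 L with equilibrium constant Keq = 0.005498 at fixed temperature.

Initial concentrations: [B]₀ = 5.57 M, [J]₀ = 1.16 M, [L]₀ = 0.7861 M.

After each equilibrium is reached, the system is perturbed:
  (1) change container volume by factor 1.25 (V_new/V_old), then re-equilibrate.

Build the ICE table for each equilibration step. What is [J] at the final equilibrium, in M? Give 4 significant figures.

Q₀ = 0.0268 vs Keq = 0.005498 ⇒ Q>K, reverse
Step 1:
                    B           J           L
  init           5.57        1.16      0.7861
  Δ             0.288      -0.288      -0.288
  eq            5.858       0.872      0.4981
  solve Keq expr → x = -0.144; check Q = 0.005498
Then change container volume by factor 1.25 (V_new/V_old).
Step 2:
                    B           J           L
  init          4.686      0.6976      0.3985
  Δ          -0.05665     0.05665     0.05665
  eq             4.63      0.7543      0.4551
  solve Keq expr → x = 0.02832; check Q = 0.005498

[J]_eq = 0.7543 M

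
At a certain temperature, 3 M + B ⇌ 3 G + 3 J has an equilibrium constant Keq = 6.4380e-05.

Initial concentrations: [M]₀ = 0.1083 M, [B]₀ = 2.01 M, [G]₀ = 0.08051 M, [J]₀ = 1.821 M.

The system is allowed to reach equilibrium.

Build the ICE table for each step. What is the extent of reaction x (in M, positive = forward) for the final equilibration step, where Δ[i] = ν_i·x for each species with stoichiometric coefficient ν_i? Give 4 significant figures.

Q₀ = 1.234 vs Keq = 6.4380e-05 ⇒ Q>K, reverse
Step 1:
                  M         B         G         J
  Initial    0.1083      2.01   0.08051     1.821
  Change    0.07517   0.02506  -0.07517  -0.07517
  Equil      0.1835     2.035  0.005338     1.746
  solve Keq expr → x = -0.02506; check Q = 6.4380e-05

x = -0.02506 M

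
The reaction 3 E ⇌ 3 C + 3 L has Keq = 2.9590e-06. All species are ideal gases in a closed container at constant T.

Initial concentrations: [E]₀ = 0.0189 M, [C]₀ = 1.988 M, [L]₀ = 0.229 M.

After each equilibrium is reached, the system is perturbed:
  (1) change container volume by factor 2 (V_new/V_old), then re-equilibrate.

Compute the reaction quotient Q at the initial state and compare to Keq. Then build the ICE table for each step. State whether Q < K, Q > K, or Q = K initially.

Q₀ = 1.3976e+04 vs Keq = 2.9590e-06 ⇒ Q>K, reverse
Step 1:
                    E           C           L
  init         0.0189       1.988       0.229
  Δ             0.227      -0.227      -0.227
  eq           0.2459       1.761    0.002005
  solve Keq expr → x = -0.07567; check Q = 2.9590e-06
Then change container volume by factor 2 (V_new/V_old).
Step 2:
                    E           C           L
  init         0.1229      0.8805    0.001002
  Δ       -9.8406e-04  9.8406e-04  9.8406e-04
  eq            0.122      0.8815    0.001986
  solve Keq expr → x = 3.2802e-04; check Q = 2.9590e-06

Q₀ = 1.3976e+04; Q > K (proceeds reverse)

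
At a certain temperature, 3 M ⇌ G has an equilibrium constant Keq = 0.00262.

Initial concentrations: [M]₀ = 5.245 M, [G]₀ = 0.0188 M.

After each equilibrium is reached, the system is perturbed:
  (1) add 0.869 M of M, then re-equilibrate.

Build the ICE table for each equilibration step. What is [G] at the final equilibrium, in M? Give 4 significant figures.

Q₀ = 1.3029e-04 vs Keq = 0.00262 ⇒ Q<K, forward
Step 1:
                   M          G
  init         5.245     0.0188
  Δ          -0.6876     0.2292
  eq           4.557      0.248
  solve Keq expr → x = 0.2292; check Q = 0.00262
Then add 0.869 M of M.
Step 2:
                   M          G
  init         5.426      0.248
  Δ          -0.3092     0.1031
  eq           5.117     0.3511
  solve Keq expr → x = 0.1031; check Q = 0.00262

[G]_eq = 0.3511 M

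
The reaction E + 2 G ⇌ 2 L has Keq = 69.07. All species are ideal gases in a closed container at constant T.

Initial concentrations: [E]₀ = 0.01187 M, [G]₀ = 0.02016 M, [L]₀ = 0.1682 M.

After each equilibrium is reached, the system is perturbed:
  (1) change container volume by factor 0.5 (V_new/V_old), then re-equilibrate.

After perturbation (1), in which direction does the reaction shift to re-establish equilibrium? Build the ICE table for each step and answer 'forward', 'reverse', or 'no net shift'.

Q₀ = 5864 vs Keq = 69.07 ⇒ Q>K, reverse
Step 1:
                    E           G           L
  Initial     0.01187     0.02016      0.1682
  Change      0.02593     0.05185    -0.05185
  Equil        0.0378     0.07201      0.1163
  solve Keq expr → x = -0.02593; check Q = 69.07
Then change container volume by factor 0.5 (V_new/V_old).
Step 2:
                    E           G           L
  Initial     0.07559       0.144      0.2327
  Change     -0.01137    -0.02274     0.02274
  Equil       0.06422      0.1213      0.2554
  solve Keq expr → x = 0.01137; check Q = 69.07

Direction: forward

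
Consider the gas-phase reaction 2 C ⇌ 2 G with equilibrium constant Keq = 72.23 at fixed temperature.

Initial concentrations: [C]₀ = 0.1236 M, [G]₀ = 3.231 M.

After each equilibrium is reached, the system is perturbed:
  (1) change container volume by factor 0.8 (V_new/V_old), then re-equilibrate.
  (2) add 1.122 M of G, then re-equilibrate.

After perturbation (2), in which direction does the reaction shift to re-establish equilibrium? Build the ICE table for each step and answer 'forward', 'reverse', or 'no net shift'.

Q₀ = 683.3 vs Keq = 72.23 ⇒ Q>K, reverse
Step 1:
                    C           G
  Initial      0.1236       3.231
  Change       0.2296     -0.2296
  Equil        0.3532       3.001
  solve Keq expr → x = -0.1148; check Q = 72.23
Then change container volume by factor 0.8 (V_new/V_old).
Step 2:
                    C           G
  Initial      0.4414       3.752
  Change            0           0
  Equil        0.4414       3.752
  solve Keq expr → x = 0; check Q = 72.23
Then add 1.122 M of G.
Step 3:
                    C           G
  Initial      0.4414       4.874
  Change       0.1181     -0.1181
  Equil        0.5596       4.756
  solve Keq expr → x = -0.05906; check Q = 72.23

Direction: reverse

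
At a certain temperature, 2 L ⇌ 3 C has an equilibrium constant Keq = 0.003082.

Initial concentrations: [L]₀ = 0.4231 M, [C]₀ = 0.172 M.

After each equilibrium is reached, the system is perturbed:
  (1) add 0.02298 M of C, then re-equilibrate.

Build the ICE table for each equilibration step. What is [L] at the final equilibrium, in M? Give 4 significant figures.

Q₀ = 0.02842 vs Keq = 0.003082 ⇒ Q>K, reverse
Step 1:
                  L         C
  I          0.4231     0.172
  C         0.05532  -0.08298
  E          0.4784   0.08902
  solve Keq expr → x = -0.02766; check Q = 0.003082
Then add 0.02298 M of C.
Step 2:
                  L         C
  I          0.4784     0.112
  C         0.01416  -0.02123
  E          0.4926   0.09077
  solve Keq expr → x = -0.007078; check Q = 0.003082

[L]_eq = 0.4926 M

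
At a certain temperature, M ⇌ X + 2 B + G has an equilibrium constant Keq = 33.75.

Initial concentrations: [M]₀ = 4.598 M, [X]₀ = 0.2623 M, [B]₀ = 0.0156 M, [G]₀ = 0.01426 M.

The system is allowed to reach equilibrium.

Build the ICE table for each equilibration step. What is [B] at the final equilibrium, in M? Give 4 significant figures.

Q₀ = 1.9797e-07 vs Keq = 33.75 ⇒ Q<K, forward
Step 1:
                   M          X          B          G
  I            4.598     0.2623     0.0156    0.01426
  C           -2.077      2.077      4.154      2.077
  E            2.521      2.339       4.17      2.091
  solve Keq expr → x = 2.077; check Q = 33.75

[B]_eq = 4.17 M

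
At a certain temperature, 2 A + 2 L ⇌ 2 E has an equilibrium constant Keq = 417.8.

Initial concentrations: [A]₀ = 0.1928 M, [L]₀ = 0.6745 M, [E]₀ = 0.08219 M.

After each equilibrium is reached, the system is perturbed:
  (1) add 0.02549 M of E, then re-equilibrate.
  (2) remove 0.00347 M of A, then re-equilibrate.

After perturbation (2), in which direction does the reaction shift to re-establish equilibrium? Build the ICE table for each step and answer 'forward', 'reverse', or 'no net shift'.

Q₀ = 0.3994 vs Keq = 417.8 ⇒ Q<K, forward
Step 1:
                  A         L         E
  init       0.1928    0.6745   0.08219
  Δ         -0.1686   -0.1686    0.1686
  eq        0.02425    0.5059    0.2507
  solve Keq expr → x = 0.08428; check Q = 417.8
Then add 0.02549 M of E.
Step 2:
                  A         L         E
  init      0.02425    0.5059    0.2762
  Δ        0.002145  0.002145 -0.002145
  eq        0.02639    0.5081    0.2741
  solve Keq expr → x = -0.001073; check Q = 417.8
Then remove 0.00347 M of A.
Step 3:
                  A         L         E
  init      0.02292    0.5081    0.2741
  Δ        0.003024  0.003024 -0.003024
  eq        0.02595    0.5111    0.2711
  solve Keq expr → x = -0.001512; check Q = 417.8

Direction: reverse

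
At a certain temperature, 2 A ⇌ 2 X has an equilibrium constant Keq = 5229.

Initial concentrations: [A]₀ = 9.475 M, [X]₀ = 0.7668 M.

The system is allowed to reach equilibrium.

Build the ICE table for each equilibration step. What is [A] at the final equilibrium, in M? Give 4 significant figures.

[A]_eq = 0.1397 M

Q₀ = 0.006549 vs Keq = 5229 ⇒ Q<K, forward
Step 1:
                  A         X
  Initial     9.475    0.7668
  Change     -9.335     9.335
  Equil      0.1397      10.1
  solve Keq expr → x = 4.668; check Q = 5229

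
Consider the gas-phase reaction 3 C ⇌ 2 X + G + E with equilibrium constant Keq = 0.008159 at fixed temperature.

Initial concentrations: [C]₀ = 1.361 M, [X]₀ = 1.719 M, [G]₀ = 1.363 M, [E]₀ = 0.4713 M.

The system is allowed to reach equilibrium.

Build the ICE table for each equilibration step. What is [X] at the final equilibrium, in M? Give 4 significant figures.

Q₀ = 0.753 vs Keq = 0.008159 ⇒ Q>K, reverse
Step 1:
                  C         X         G         E
  Initial     1.361     1.719     1.363    0.4713
  Change      1.069   -0.7128   -0.3564   -0.3564
  Equil        2.43     1.006     1.007    0.1149
  solve Keq expr → x = -0.3564; check Q = 0.008159

[X]_eq = 1.006 M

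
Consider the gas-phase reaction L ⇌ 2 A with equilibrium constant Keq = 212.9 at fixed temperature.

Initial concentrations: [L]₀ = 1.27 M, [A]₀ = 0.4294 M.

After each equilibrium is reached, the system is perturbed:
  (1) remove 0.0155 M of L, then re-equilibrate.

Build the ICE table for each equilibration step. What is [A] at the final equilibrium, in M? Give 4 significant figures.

[A]_eq = 2.861 M

Q₀ = 0.1452 vs Keq = 212.9 ⇒ Q<K, forward
Step 1:
                    L           A
  I              1.27      0.4294
  C            -1.231       2.461
  E           0.03925       2.891
  solve Keq expr → x = 1.231; check Q = 212.9
Then remove 0.0155 M of L.
Step 2:
                    L           A
  I           0.02375       2.891
  C           0.01471    -0.02941
  E           0.03846       2.861
  solve Keq expr → x = -0.01471; check Q = 212.9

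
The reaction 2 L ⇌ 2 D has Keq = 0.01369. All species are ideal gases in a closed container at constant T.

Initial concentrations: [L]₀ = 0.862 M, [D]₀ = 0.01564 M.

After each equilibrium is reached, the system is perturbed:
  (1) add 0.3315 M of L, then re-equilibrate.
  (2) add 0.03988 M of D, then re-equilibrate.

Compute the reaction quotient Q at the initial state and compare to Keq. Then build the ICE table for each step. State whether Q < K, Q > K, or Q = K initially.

Q₀ = 3.2920e-04 vs Keq = 0.01369 ⇒ Q<K, forward
Step 1:
                    L           D
  Initial       0.862     0.01564
  Change     -0.07629     0.07629
  Equil        0.7857     0.09193
  solve Keq expr → x = 0.03815; check Q = 0.01369
Then add 0.3315 M of L.
Step 2:
                    L           D
  Initial       1.117     0.09193
  Change     -0.03472     0.03472
  Equil         1.082      0.1267
  solve Keq expr → x = 0.01736; check Q = 0.01369
Then add 0.03988 M of D.
Step 3:
                    L           D
  Initial       1.082      0.1665
  Change       0.0357     -0.0357
  Equil         1.118      0.1308
  solve Keq expr → x = -0.01785; check Q = 0.01369

Q₀ = 3.2920e-04; Q < K (proceeds forward)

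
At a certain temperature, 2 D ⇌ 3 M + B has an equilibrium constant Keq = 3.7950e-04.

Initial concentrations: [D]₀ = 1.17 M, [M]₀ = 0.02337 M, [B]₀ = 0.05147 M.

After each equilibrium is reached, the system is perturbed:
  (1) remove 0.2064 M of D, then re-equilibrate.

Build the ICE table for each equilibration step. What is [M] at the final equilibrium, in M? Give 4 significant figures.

[M]_eq = 0.147 M

Q₀ = 4.7991e-07 vs Keq = 3.7950e-04 ⇒ Q<K, forward
Step 1:
                  D         M         B
  I            1.17   0.02337   0.05147
  C        -0.09414    0.1412   0.04707
  E           1.076    0.1646   0.09854
  solve Keq expr → x = 0.04707; check Q = 3.7950e-04
Then remove 0.2064 M of D.
Step 2:
                  D         M         B
  I          0.8695    0.1646   0.09854
  C         0.01169  -0.01754 -0.005847
  E          0.8812     0.147   0.09269
  solve Keq expr → x = -0.005847; check Q = 3.7950e-04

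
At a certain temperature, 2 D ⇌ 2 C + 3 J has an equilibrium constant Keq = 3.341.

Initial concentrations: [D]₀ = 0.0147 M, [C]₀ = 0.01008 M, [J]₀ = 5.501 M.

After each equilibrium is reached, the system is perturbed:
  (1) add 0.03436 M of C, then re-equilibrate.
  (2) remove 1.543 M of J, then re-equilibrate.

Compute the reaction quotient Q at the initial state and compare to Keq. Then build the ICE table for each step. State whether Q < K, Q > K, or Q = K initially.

Q₀ = 78.27; Q > K (proceeds reverse)

Q₀ = 78.27 vs Keq = 3.341 ⇒ Q>K, reverse
Step 1:
                   D          C          J
  init        0.0147    0.01008      5.501
  Δ         0.006997  -0.006997    -0.0105
  eq          0.0217   0.003083      5.491
  solve Keq expr → x = -0.003499; check Q = 3.341
Then add 0.03436 M of C.
Step 2:
                   D          C          J
  init        0.0217    0.03744      5.491
  Δ          0.03001   -0.03001   -0.04501
  eq          0.0517   0.007437      5.445
  solve Keq expr → x = -0.015; check Q = 3.341
Then remove 1.543 M of J.
Step 3:
                   D          C          J
  init        0.0517   0.007437      3.902
  Δ        -0.003877   0.003877   0.005816
  eq         0.04783    0.01131      3.908
  solve Keq expr → x = 0.001939; check Q = 3.341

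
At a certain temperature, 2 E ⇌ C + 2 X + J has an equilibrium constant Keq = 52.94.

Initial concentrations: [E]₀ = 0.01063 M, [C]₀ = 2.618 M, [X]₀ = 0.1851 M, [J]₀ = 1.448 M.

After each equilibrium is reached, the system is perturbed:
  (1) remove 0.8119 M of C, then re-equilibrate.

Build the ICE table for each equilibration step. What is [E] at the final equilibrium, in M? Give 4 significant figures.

[E]_eq = 0.03537 M

Q₀ = 1149 vs Keq = 52.94 ⇒ Q>K, reverse
Step 1:
                   E          C          X          J
  init       0.01063      2.618     0.1851      1.448
  Δ          0.03042   -0.01521   -0.03042   -0.01521
  eq         0.04105      2.603     0.1547      1.433
  solve Keq expr → x = -0.01521; check Q = 52.94
Then remove 0.8119 M of C.
Step 2:
                   E          C          X          J
  init       0.04105      1.791     0.1547      1.433
  Δ        -0.005685   0.002843   0.005685   0.002843
  eq         0.03537      1.794     0.1604      1.436
  solve Keq expr → x = 0.002843; check Q = 52.94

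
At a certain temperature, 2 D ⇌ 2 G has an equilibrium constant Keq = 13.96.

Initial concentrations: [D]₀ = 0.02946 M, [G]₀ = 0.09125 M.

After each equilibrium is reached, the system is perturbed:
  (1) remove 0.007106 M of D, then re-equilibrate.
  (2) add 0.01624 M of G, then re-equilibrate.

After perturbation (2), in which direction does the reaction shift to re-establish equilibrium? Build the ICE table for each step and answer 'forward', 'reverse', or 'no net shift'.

Direction: reverse

Q₀ = 9.594 vs Keq = 13.96 ⇒ Q<K, forward
Step 1:
                    D           G
  init        0.02946     0.09125
  Δ         -0.003974    0.003974
  eq          0.02549     0.09522
  solve Keq expr → x = 0.001987; check Q = 13.96
Then remove 0.007106 M of D.
Step 2:
                    D           G
  init        0.01838     0.09522
  Δ          0.005606   -0.005606
  eq          0.02399     0.08962
  solve Keq expr → x = -0.002803; check Q = 13.96
Then add 0.01624 M of G.
Step 3:
                    D           G
  init        0.02399      0.1059
  Δ          0.003429   -0.003429
  eq          0.02741      0.1024
  solve Keq expr → x = -0.001714; check Q = 13.96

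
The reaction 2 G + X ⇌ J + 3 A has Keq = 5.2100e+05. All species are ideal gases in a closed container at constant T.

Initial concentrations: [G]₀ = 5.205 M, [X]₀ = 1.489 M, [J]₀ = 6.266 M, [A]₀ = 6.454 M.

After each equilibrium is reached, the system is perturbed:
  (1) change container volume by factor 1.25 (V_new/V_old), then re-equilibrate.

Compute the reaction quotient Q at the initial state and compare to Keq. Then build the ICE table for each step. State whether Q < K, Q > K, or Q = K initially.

Q₀ = 41.76; Q < K (proceeds forward)

Q₀ = 41.76 vs Keq = 5.2100e+05 ⇒ Q<K, forward
Step 1:
                    G           X           J           A
  I             5.205       1.489       6.266       6.454
  C             -2.97      -1.485       1.485       4.455
  E             2.235    0.003868       7.751       10.91
  solve Keq expr → x = 1.485; check Q = 5.2100e+05
Then change container volume by factor 1.25 (V_new/V_old).
Step 2:
                    G           X           J           A
  I             1.788    0.003094       6.201       8.728
  C         -0.001227 -6.1365e-04  6.1365e-04    0.001841
  E             1.787    0.002481       6.202       8.729
  solve Keq expr → x = 6.1365e-04; check Q = 5.2100e+05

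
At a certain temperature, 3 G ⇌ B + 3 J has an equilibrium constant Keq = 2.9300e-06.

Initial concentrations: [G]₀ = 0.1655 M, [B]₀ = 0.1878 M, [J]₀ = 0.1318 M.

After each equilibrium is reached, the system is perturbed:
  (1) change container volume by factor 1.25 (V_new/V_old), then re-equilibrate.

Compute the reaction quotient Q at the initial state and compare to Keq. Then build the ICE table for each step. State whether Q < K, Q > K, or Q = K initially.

Q₀ = 0.09485 vs Keq = 2.9300e-06 ⇒ Q>K, reverse
Step 1:
                    G           B           J
  I            0.1655      0.1878      0.1318
  C            0.1239    -0.04131     -0.1239
  E            0.2894      0.1465    0.007857
  solve Keq expr → x = -0.04131; check Q = 2.9300e-06
Then change container volume by factor 1.25 (V_new/V_old).
Step 2:
                    G           B           J
  I            0.2316      0.1172    0.006286
  C       -4.6865e-04  1.5622e-04  4.6865e-04
  E            0.2311      0.1173    0.006754
  solve Keq expr → x = 1.5622e-04; check Q = 2.9300e-06

Q₀ = 0.09485; Q > K (proceeds reverse)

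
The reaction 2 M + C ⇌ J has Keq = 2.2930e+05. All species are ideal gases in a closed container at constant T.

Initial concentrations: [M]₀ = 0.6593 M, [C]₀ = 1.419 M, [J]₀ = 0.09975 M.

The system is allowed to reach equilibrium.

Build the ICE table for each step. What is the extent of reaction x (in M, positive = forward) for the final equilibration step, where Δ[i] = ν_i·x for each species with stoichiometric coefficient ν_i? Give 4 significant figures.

x = 0.329 M

Q₀ = 0.1617 vs Keq = 2.2930e+05 ⇒ Q<K, forward
Step 1:
                   M          C          J
  I           0.6593      1.419    0.09975
  C           -0.658     -0.329      0.329
  E          0.00131       1.09     0.4287
  solve Keq expr → x = 0.329; check Q = 2.2930e+05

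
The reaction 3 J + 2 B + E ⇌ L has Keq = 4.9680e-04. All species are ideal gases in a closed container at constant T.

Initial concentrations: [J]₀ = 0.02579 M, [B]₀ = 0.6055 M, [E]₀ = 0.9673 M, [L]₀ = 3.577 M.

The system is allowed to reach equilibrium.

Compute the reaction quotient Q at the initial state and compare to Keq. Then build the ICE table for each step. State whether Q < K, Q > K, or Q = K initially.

Q₀ = 5.8800e+05 vs Keq = 4.9680e-04 ⇒ Q>K, reverse
Step 1:
                  J         B         E         L
  init      0.02579    0.6055    0.9673     3.577
  Δ           4.762     3.174     1.587    -1.587
  eq          4.788      3.78     2.555      1.99
  solve Keq expr → x = -1.587; check Q = 4.9680e-04

Q₀ = 5.8800e+05; Q > K (proceeds reverse)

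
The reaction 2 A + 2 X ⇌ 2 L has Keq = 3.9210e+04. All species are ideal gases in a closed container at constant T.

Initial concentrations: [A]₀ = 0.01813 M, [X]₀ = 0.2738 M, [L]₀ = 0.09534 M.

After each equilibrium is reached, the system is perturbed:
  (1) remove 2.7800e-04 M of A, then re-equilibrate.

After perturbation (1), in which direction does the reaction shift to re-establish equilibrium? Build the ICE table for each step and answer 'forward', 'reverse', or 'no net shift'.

Q₀ = 368.9 vs Keq = 3.9210e+04 ⇒ Q<K, forward
Step 1:
                    A           X           L
  Initial     0.01813      0.2738     0.09534
  Change     -0.01595    -0.01595     0.01595
  Equil       0.00218      0.2578      0.1113
  solve Keq expr → x = 0.007975; check Q = 3.9210e+04
Then remove 2.7800e-04 M of A.
Step 2:
                    A           X           L
  Initial    0.001902      0.2578      0.1113
  Change   2.7043e-04  2.7043e-04 -2.7043e-04
  Equil      0.002172      0.2581       0.111
  solve Keq expr → x = -1.3521e-04; check Q = 3.9210e+04

Direction: reverse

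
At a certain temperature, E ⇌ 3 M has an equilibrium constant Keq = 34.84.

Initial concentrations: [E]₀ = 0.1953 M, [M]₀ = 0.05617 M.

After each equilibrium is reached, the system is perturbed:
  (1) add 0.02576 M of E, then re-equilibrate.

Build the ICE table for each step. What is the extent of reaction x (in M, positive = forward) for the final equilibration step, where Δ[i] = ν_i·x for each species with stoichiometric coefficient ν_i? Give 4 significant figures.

x = 0.02318 M

Q₀ = 9.0743e-04 vs Keq = 34.84 ⇒ Q<K, forward
Step 1:
                   E          M
  I           0.1953    0.05617
  C          -0.1884     0.5652
  E         0.006887     0.6214
  solve Keq expr → x = 0.1884; check Q = 34.84
Then add 0.02576 M of E.
Step 2:
                   E          M
  I          0.03265     0.6214
  C         -0.02318    0.06954
  E         0.009468     0.6909
  solve Keq expr → x = 0.02318; check Q = 34.84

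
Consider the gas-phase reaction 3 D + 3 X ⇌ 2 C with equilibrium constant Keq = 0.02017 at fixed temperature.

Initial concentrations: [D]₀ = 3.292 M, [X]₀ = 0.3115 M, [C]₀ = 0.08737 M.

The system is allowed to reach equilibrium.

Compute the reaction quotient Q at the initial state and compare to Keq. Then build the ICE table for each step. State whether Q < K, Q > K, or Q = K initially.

Q₀ = 0.007079 vs Keq = 0.02017 ⇒ Q<K, forward
Step 1:
                  D         X         C
  Initial     3.292    0.3115   0.08737
  Change   -0.04277  -0.04277   0.02851
  Equil       3.249    0.2687    0.1159
  solve Keq expr → x = 0.01426; check Q = 0.02017

Q₀ = 0.007079; Q < K (proceeds forward)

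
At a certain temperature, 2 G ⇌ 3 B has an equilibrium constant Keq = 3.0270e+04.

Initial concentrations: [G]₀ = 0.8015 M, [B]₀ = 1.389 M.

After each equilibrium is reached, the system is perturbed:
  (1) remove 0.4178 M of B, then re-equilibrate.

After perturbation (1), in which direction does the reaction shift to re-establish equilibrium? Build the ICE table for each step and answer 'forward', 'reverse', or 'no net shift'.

Q₀ = 4.172 vs Keq = 3.0270e+04 ⇒ Q<K, forward
Step 1:
                  G         B
  Initial    0.8015     1.389
  Change     -0.778     1.167
  Equil     0.02349     2.556
  solve Keq expr → x = 0.389; check Q = 3.0270e+04
Then remove 0.4178 M of B.
Step 2:
                  G         B
  Initial   0.02349     2.138
  Change  -0.005414  0.008121
  Equil     0.01807     2.146
  solve Keq expr → x = 0.002707; check Q = 3.0270e+04

Direction: forward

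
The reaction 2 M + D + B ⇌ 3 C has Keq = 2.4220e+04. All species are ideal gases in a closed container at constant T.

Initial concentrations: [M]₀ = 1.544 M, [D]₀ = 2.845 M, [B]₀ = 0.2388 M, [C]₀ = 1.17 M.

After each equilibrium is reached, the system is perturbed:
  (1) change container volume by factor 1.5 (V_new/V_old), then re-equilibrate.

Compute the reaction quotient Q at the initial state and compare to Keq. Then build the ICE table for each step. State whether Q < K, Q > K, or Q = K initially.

Q₀ = 0.9889 vs Keq = 2.4220e+04 ⇒ Q<K, forward
Step 1:
                    M           D           B           C
  init          1.544       2.845      0.2388        1.17
  Δ           -0.4774     -0.2387     -0.2387      0.7161
  eq            1.067       2.606  9.3437e-05       1.886
  solve Keq expr → x = 0.2387; check Q = 2.4220e+04
Then change container volume by factor 1.5 (V_new/V_old).
Step 2:
                    M           D           B           C
  init         0.7111       1.738  6.2291e-05       1.257
  Δ        6.2214e-05  3.1107e-05  3.1107e-05 -9.3320e-05
  eq           0.7111       1.738  9.3398e-05       1.257
  solve Keq expr → x = -3.1107e-05; check Q = 2.4220e+04

Q₀ = 0.9889; Q < K (proceeds forward)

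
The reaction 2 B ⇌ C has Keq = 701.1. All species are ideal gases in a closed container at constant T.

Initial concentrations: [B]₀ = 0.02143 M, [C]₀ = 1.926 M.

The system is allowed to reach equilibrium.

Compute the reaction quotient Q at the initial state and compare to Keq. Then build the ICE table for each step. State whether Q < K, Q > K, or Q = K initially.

Q₀ = 4194 vs Keq = 701.1 ⇒ Q>K, reverse
Step 1:
                   B          C
  init       0.02143      1.926
  Δ          0.03077   -0.01539
  eq          0.0522      1.911
  solve Keq expr → x = -0.01539; check Q = 701.1

Q₀ = 4194; Q > K (proceeds reverse)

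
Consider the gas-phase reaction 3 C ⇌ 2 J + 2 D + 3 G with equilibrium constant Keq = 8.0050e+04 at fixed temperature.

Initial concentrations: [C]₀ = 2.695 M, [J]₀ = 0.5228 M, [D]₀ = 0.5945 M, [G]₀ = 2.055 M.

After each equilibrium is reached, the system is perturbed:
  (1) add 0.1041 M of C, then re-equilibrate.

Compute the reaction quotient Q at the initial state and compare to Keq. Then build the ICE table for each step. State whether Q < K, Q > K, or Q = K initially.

Q₀ = 0.04283 vs Keq = 8.0050e+04 ⇒ Q<K, forward
Step 1:
                  C         J         D         G
  Initial     2.695    0.5228    0.5945     2.055
  Change     -2.406     1.604     1.604     2.406
  Equil      0.2894     2.127     2.198     4.461
  solve Keq expr → x = 0.8019; check Q = 8.0050e+04
Then add 0.1041 M of C.
Step 2:
                  C         J         D         G
  Initial    0.3935     2.127     2.198     4.461
  Change   -0.08772   0.05848   0.05848   0.08772
  Equil      0.3057     2.185     2.257     4.548
  solve Keq expr → x = 0.02924; check Q = 8.0050e+04

Q₀ = 0.04283; Q < K (proceeds forward)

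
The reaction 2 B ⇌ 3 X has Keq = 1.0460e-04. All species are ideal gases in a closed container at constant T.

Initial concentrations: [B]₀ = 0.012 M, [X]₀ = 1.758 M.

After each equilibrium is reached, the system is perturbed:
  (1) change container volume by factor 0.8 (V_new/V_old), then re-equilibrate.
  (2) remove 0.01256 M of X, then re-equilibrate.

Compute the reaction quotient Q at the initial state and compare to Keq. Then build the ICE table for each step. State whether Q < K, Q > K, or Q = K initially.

Q₀ = 3.7731e+04 vs Keq = 1.0460e-04 ⇒ Q>K, reverse
Step 1:
                    B           X
  Initial       0.012       1.758
  Change        1.138      -1.706
  Equil          1.15      0.0517
  solve Keq expr → x = -0.5688; check Q = 1.0460e-04
Then change container volume by factor 0.8 (V_new/V_old).
Step 2:
                    B           X
  Initial       1.437     0.06463
  Change     0.003032   -0.004548
  Equil          1.44     0.06008
  solve Keq expr → x = -0.001516; check Q = 1.0460e-04
Then remove 0.01256 M of X.
Step 3:
                    B           X
  Initial        1.44     0.04752
  Change    -0.008221     0.01233
  Equil         1.432     0.05985
  solve Keq expr → x = 0.00411; check Q = 1.0460e-04

Q₀ = 3.7731e+04; Q > K (proceeds reverse)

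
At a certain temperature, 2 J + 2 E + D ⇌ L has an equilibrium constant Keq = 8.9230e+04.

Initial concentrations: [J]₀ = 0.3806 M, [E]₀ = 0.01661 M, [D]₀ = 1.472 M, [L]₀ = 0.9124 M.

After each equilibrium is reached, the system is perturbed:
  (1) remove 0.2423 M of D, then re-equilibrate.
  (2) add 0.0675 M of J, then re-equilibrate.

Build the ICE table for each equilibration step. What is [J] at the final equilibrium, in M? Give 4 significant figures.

[J]_eq = 0.4381 M

Q₀ = 1.5510e+04 vs Keq = 8.9230e+04 ⇒ Q<K, forward
Step 1:
                   J          E          D          L
  Initial     0.3806    0.01661      1.472     0.9124
  Change   -0.009478  -0.009478  -0.004739   0.004739
  Equil       0.3711   0.007132      1.467     0.9171
  solve Keq expr → x = 0.004739; check Q = 8.9230e+04
Then remove 0.2423 M of D.
Step 2:
                   J          E          D          L
  Initial     0.3711   0.007132      1.225     0.9171
  Change  6.5729e-04 6.5729e-04 3.2864e-04 -3.2864e-04
  Equil       0.3718   0.007789      1.225     0.9168
  solve Keq expr → x = -3.2864e-04; check Q = 8.9230e+04
Then add 0.0675 M of J.
Step 3:
                   J          E          D          L
  Initial     0.4393   0.007789      1.225     0.9168
  Change   -0.001175  -0.001175 -5.8773e-04 5.8773e-04
  Equil       0.4381   0.006614      1.225     0.9174
  solve Keq expr → x = 5.8773e-04; check Q = 8.9230e+04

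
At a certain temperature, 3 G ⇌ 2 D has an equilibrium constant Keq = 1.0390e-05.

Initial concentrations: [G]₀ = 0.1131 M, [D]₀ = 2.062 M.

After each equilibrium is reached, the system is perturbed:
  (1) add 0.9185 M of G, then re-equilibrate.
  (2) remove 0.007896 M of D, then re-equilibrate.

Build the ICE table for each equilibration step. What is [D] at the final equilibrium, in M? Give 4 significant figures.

[D]_eq = 0.0265 M

Q₀ = 2939 vs Keq = 1.0390e-05 ⇒ Q>K, reverse
Step 1:
                   G          D
  I           0.1131      2.062
  C            3.066     -2.044
  E            3.179    0.01827
  solve Keq expr → x = -1.022; check Q = 1.0390e-05
Then add 0.9185 M of G.
Step 2:
                   G          D
  I            4.097    0.01827
  C         -0.01251   0.008342
  E            4.085    0.02661
  solve Keq expr → x = 0.004171; check Q = 1.0390e-05
Then remove 0.007896 M of D.
Step 3:
                   G          D
  I            4.085    0.01871
  C         -0.01167   0.007782
  E            4.073     0.0265
  solve Keq expr → x = 0.003891; check Q = 1.0390e-05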